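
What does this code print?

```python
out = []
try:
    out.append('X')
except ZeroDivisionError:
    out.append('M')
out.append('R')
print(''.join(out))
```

Execution trace: 'X' (try body, no exception) → 'R' (after the try/except). Output: XR

Answer: XR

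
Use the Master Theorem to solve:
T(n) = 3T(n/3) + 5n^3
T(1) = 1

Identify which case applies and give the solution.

a=3, b=3, f(n)=5n^3. log_3(3) = 1. Since c=3 > 1 and the regularity condition holds (3(n/3)^3 = (3/3^3)n^3 with 3/3^3 < 1), Case 3 applies: T(n) = Θ(f(n)) = O(n^3).

Answer: O(n^3) - Case 3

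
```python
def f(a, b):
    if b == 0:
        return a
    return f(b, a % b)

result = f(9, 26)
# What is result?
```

f(9, 26) -> f(26, 9) -> f(9, 8) -> f(8, 1) -> f(1, 0) -> 1

Answer: 1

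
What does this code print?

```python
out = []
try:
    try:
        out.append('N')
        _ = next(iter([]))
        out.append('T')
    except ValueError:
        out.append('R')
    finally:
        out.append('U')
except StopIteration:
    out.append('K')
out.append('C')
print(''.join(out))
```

Execution trace: 'N' (try body) → 'U' (finally) → 'K' (outer except StopIteration) → 'C' (after the try/except). Output: NUKC

Answer: NUKC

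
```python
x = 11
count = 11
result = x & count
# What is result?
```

Trace:
`x = 11` → x = 11
`count = 11` → count = 11
`result = x & count` → result = 11
So result = 11

Answer: 11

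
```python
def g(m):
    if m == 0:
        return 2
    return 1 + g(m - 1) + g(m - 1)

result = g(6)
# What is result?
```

g(m) = 1 + 2·g(m-1), g(0)=2. Closed form: (2+1)·2^6 - 1 = 191.

Answer: 191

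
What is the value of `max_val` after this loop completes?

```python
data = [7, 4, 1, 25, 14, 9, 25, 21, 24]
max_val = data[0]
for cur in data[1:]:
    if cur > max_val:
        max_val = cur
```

Maximum of [7, 4, 1, 25, 14, 9, 25, 21, 24]
`max_val` takes the values: 7 → 25

Answer: 25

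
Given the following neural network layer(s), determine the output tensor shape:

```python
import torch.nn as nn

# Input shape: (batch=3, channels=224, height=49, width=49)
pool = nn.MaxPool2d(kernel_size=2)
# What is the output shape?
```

Input: (3, 224, 49, 49) -> Output: (3, 224, 24, 24)

Answer: (3, 224, 24, 24)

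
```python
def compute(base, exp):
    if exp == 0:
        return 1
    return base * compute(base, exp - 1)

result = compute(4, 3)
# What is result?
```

compute(4, 3) = 4 * 4 * 4 = 64

Answer: 64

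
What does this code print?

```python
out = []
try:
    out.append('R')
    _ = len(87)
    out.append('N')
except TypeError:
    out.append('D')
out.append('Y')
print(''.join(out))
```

Execution trace: 'R' (try body) → 'D' (except TypeError) → 'Y' (after the try/except). Output: RDY

Answer: RDY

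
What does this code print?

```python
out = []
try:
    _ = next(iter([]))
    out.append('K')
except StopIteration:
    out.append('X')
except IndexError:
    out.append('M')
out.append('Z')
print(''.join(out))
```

Execution trace: 'X' (except StopIteration) → 'Z' (after the try/except). Output: XZ

Answer: XZ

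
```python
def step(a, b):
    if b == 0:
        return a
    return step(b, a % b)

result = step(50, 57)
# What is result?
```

step(50, 57) -> step(57, 50) -> step(50, 7) -> step(7, 1) -> step(1, 0) -> 1

Answer: 1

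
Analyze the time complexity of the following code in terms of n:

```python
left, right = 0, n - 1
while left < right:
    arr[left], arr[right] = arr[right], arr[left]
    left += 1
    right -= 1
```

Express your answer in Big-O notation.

This is In-place array reversal. Time complexity: O(n).

Answer: O(n)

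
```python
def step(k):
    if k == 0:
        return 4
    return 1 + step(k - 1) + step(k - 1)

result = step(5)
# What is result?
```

step(k) = 1 + 2·step(k-1), step(0)=4. Closed form: (4+1)·2^5 - 1 = 159.

Answer: 159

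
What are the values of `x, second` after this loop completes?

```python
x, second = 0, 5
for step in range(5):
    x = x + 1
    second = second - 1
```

x goes 0→5, second goes 5→0
`x, second` takes the values: (0, 5) → (1, 5) → (1, 4) → (2, 4) → (2, 3) → (3, 3) → (3, 2) → (4, 2) → (4, 1) → (5, 1) → (5, 0)

Answer: 5, 0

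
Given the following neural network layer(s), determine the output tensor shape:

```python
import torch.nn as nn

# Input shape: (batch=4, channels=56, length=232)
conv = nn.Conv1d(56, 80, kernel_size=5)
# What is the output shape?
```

Input: (4, 56, 232) -> Output: (4, 80, 228)

Answer: (4, 80, 228)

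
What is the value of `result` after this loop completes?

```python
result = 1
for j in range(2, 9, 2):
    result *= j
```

Product of even numbers 2 to 8
`result` takes the values: 1 → 2 → 8 → 48 → 384

Answer: 384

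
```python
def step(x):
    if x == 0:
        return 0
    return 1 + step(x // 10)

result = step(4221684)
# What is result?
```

Count of digits of 4221684: 7

Answer: 7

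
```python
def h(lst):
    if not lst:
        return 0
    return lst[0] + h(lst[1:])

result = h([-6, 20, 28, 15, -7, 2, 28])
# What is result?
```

(-6) + 20 + 28 + 15 + (-7) + 2 + 28 + 0 = 80

Answer: 80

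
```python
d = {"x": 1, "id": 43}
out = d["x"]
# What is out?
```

Trace:
`d = {"x": 1, "id": 43}` → d = {'x': 1, 'id': 43}
`out = d["x"]` → out = 1
So out = 1

Answer: 1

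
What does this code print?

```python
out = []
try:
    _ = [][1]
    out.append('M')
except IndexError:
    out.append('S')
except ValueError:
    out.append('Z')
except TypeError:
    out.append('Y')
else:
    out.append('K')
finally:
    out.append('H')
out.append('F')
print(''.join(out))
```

Execution trace: 'S' (except IndexError) → 'H' (finally) → 'F' (after the try/except). Output: SHF

Answer: SHF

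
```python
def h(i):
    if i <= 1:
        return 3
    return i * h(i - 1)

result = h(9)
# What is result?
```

h(9) = 9 * 8 * 7 * 6 * 5 * 4 * 3 * 2 * 3 = 1088640

Answer: 1088640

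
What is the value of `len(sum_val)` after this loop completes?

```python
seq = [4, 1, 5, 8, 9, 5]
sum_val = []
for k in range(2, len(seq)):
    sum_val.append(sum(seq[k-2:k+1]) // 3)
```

Number of 3-element averages
`sum_val` takes the values: [] → [3] → [3, 4] → [3, 4, 7] → [3, 4, 7, 7]
So `len(sum_val)` = 4

Answer: 4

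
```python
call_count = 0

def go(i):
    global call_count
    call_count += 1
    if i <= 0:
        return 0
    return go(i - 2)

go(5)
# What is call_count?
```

Linear recursion stepping by 2: 4 calls from i=5 down to ≤0.

Answer: 4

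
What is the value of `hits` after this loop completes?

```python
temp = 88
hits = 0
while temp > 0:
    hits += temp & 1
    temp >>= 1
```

Count set bits in 88 (binary: 0b1011000)
`hits` takes the values: 0 → 1 → 2 → 3

Answer: 3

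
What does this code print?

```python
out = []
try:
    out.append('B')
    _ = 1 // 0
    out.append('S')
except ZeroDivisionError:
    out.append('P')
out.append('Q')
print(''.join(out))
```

Execution trace: 'B' (try body) → 'P' (except ZeroDivisionError) → 'Q' (after the try/except). Output: BPQ

Answer: BPQ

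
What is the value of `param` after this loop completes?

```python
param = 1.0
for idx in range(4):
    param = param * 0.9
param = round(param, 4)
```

Exponential decay: 1.0 * 0.9^4
`param` takes the values: 1.0 → 0.9 → 0.81 → 0.729 → 0.6561

Answer: 0.6561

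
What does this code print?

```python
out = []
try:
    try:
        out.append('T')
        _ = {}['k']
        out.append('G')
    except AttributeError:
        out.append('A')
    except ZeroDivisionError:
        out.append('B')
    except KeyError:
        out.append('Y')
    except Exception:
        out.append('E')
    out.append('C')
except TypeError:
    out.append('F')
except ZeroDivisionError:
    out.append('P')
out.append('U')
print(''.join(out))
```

Execution trace: 'T' (inner try body) → 'Y' (inner except KeyError) → 'C' (try body, no exception) → 'U' (after the try/except). Output: TYCU

Answer: TYCU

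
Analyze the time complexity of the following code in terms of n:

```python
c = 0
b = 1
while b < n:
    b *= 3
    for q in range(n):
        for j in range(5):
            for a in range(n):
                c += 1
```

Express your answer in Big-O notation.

Each loop level contributes: log n × n × 1 × n. Multiplying the contributions gives O(n^2 log n).

Answer: O(n^2 log n)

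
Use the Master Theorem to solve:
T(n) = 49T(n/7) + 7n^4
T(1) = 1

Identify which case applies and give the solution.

a=49, b=7, f(n)=7n^4. log_7(49) = 2. Since c=4 > 2 and the regularity condition holds (49(n/7)^4 = (49/7^4)n^4 with 49/7^4 < 1), Case 3 applies: T(n) = Θ(f(n)) = O(n^4).

Answer: O(n^4) - Case 3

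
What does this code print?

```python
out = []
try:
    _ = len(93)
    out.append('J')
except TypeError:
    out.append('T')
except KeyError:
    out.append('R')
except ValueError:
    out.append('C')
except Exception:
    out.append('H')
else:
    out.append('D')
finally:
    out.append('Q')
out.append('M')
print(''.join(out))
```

Execution trace: 'T' (except TypeError) → 'Q' (finally) → 'M' (after the try/except). Output: TQM

Answer: TQM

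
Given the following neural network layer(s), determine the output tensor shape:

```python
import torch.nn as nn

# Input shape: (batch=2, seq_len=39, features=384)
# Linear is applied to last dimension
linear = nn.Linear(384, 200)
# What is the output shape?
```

Input: (2, 39, 384) -> Output: (2, 39, 200)

Answer: (2, 39, 200)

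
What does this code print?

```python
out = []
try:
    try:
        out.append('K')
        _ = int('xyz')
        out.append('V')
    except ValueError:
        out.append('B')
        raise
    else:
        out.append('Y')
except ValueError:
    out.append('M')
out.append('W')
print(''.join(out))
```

Execution trace: 'K' (inner try body) → 'B' (inner except ValueError) → 'M' (outer except ValueError) → 'W' (after the try/except). Output: KBMW

Answer: KBMW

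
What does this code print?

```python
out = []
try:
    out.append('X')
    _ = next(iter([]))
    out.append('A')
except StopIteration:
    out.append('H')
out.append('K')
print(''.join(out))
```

Execution trace: 'X' (try body) → 'H' (except StopIteration) → 'K' (after the try/except). Output: XHK

Answer: XHK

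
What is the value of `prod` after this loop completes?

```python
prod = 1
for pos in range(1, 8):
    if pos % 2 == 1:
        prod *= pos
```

Product of odd numbers 1 to 7
`prod` takes the values: 1 → 3 → 15 → 105

Answer: 105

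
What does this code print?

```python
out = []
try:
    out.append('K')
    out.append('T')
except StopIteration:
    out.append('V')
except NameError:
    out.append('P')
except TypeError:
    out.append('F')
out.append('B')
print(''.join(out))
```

Execution trace: 'K' (try body) → 'T' (try body, no exception) → 'B' (after the try/except). Output: KTB

Answer: KTB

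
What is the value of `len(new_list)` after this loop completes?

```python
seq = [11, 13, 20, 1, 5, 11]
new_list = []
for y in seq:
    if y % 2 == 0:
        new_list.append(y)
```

Count even numbers in [11, 13, 20, 1, 5, 11]
`new_list` takes the values: [] → [20]
So `len(new_list)` = 1

Answer: 1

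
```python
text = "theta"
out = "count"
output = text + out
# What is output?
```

Trace:
`text = "theta"` → text = 'theta'
`out = "count"` → out = 'count'
`output = text + out` → output = 'thetacount'
So output = 'thetacount'

Answer: 'thetacount'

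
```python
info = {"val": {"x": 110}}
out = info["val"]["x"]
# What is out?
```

Trace:
`info = {"val": {"x": 110}}` → info = {'val': {'x': 110}}
`out = info["val"]["x"]` → out = 110
So out = 110

Answer: 110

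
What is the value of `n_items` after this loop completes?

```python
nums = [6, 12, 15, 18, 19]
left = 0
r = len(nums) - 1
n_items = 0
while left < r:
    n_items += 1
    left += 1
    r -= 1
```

Iterations until pointers meet (list length 5)
`n_items` takes the values: 0 → 1 → 2

Answer: 2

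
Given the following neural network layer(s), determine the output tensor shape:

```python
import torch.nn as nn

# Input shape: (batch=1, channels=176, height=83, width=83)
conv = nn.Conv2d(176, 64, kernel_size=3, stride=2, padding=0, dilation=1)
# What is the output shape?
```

Input: (1, 176, 83, 83) -> Output: (1, 64, 41, 41)

Answer: (1, 64, 41, 41)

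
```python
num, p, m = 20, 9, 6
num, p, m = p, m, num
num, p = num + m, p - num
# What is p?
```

Trace:
`num, p, m = 20, 9, 6` → num = 20; p = 9; m = 6
`num, p, m = p, m, num` → num = 9; p = 6; m = 20
`num, p = num + m, p - num` → num = 29; p = -3
So p = -3

Answer: -3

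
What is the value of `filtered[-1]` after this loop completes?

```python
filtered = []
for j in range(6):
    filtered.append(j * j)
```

Last element of squares 0 to 5
`filtered` takes the values: [] → [0] → [0, 1] → [0, 1, 4] → [0, 1, 4, 9] → [0, 1, 4, 9, 16] → [0, 1, 4, 9, 16, 25]
So `filtered[-1]` = 25

Answer: 25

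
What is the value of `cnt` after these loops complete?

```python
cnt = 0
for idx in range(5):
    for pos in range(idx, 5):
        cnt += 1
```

Upper triangle: 5 + 4 + ... + 1
`cnt` takes the values: 0 → 1 → 2 → 3 → 4 → 5 → 6 → 7 → 8 → 9 → 10 → 11 → 12 → 13 → 14 → 15

Answer: 15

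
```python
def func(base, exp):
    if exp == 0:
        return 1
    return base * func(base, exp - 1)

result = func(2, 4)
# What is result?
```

func(2, 4) = 2 * 2 * 2 * 2 = 16

Answer: 16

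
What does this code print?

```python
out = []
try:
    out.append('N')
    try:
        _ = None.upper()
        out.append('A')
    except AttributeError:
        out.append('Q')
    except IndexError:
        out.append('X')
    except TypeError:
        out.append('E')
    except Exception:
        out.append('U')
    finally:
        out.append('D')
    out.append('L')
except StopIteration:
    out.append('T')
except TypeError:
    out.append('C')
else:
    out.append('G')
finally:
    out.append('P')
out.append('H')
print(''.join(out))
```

Execution trace: 'N' (try body) → 'Q' (inner except AttributeError) → 'D' (inner finally) → 'L' (try body, no exception) → 'G' (else) → 'P' (finally) → 'H' (after the try/except). Output: NQDLGPH

Answer: NQDLGPH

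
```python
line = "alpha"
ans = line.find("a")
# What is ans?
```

Trace:
`line = "alpha"` → line = 'alpha'
`ans = line.find("a")` → ans = 0
So ans = 0

Answer: 0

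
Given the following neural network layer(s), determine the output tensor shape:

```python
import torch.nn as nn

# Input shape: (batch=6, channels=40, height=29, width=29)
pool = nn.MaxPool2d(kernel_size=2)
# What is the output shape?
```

Input: (6, 40, 29, 29) -> Output: (6, 40, 14, 14)

Answer: (6, 40, 14, 14)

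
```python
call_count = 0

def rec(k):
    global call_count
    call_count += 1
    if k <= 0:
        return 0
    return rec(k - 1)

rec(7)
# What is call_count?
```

Linear recursion stepping by 1: 8 calls from k=7 down to ≤0.

Answer: 8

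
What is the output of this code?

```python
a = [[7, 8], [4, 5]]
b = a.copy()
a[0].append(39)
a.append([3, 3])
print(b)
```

Key concept: shallow copy with nested lists.
Step by step:
`a = [[7, 8], [4, 5]]` → a = [[7, 8], [4, 5]]
`b = a.copy()` → b = [[7, 8], [4, 5]]
`a[0].append(39)` → a = [[7, 8, 39], [4, 5]]; b = [[7, 8, 39], [4, 5]]
`a.append([3, 3])` → a = [[7, 8, 39], [4, 5], [3, 3]]
`print(b)` → prints [[7, 8, 39], [4, 5]]

Answer: [[7, 8, 39], [4, 5]]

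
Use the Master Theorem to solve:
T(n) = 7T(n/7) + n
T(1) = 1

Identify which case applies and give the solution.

a=7, b=7, f(n)=n. log_7(7) = 1. Since c=1 = 1, Case 2 applies: T(n) = Θ(n^log_b(a) · log n) = O(n log n).

Answer: O(n log n) - Case 2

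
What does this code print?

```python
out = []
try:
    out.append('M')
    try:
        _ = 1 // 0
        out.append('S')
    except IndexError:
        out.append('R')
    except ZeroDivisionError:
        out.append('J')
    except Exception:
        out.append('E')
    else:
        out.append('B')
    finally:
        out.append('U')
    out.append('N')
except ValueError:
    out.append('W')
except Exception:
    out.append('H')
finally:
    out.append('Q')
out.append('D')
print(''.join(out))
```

Execution trace: 'M' (try body) → 'J' (inner except ZeroDivisionError) → 'U' (inner finally) → 'N' (try body, no exception) → 'Q' (finally) → 'D' (after the try/except). Output: MJUNQD

Answer: MJUNQD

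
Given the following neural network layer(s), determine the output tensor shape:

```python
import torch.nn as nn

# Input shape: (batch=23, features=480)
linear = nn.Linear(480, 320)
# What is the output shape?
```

Input: (23, 480) -> Output: (23, 320)

Answer: (23, 320)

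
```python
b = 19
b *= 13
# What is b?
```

Trace:
`b = 19` → b = 19
`b *= 13` → b = 247
So b = 247

Answer: 247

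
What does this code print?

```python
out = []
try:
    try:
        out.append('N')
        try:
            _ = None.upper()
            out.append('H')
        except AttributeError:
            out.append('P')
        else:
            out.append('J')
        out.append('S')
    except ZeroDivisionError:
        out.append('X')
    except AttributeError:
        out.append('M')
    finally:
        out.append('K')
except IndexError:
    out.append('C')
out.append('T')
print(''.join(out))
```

Execution trace: 'N' (try body) → 'P' (inner except AttributeError) → 'S' (try body, no exception) → 'K' (finally) → 'T' (after the try/except). Output: NPSKT

Answer: NPSKT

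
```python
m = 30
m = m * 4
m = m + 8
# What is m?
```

Trace:
`m = 30` → m = 30
`m = m * 4` → m = 120
`m = m + 8` → m = 128
So m = 128

Answer: 128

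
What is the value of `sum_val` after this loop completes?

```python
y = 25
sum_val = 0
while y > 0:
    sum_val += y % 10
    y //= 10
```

Sum digits of 25
`sum_val` takes the values: 0 → 5 → 7

Answer: 7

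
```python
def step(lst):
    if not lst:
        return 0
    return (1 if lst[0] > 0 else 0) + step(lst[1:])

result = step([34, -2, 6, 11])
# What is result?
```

Count of positive elements in [34, -2, 6, 11] = 3

Answer: 3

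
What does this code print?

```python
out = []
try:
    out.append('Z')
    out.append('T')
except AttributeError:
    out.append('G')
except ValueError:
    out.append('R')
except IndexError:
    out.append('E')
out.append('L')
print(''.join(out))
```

Execution trace: 'Z' (try body) → 'T' (try body, no exception) → 'L' (after the try/except). Output: ZTL

Answer: ZTL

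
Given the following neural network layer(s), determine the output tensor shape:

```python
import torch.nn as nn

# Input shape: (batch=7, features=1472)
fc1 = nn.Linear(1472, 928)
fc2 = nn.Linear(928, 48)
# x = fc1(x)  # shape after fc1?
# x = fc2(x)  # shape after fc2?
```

Input: (7, 1472) -> after fc1: (7, 928) -> Output: (7, 48)

Answer: (7, 48)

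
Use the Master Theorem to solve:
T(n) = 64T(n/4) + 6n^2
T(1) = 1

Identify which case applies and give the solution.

a=64, b=4, f(n)=6n^2. log_4(64) = 3. Since c=2 < 3, Case 1 applies: T(n) = Θ(n^log_b(a)) = O(n^3).

Answer: O(n^3) - Case 1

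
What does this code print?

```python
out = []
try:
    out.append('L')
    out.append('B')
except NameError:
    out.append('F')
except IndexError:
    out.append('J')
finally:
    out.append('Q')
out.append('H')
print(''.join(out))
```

Execution trace: 'L' (try body) → 'B' (try body, no exception) → 'Q' (finally) → 'H' (after the try/except). Output: LBQH

Answer: LBQH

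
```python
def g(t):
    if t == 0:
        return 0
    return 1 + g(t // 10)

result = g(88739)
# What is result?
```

Count of digits of 88739: 5

Answer: 5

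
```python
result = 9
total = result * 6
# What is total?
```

Trace:
`result = 9` → result = 9
`total = result * 6` → total = 54
So total = 54

Answer: 54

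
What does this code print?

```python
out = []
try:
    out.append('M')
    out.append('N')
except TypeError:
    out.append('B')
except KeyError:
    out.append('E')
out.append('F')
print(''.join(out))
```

Execution trace: 'M' (try body) → 'N' (try body, no exception) → 'F' (after the try/except). Output: MNF

Answer: MNF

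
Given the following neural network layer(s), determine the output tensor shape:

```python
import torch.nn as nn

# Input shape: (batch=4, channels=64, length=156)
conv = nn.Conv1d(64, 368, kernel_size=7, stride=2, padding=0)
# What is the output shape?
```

Input: (4, 64, 156) -> Output: (4, 368, 75)

Answer: (4, 368, 75)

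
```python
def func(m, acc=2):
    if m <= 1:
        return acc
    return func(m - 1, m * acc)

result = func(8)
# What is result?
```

Accumulator trace (n, acc): (8, 2) -> (7, 16) -> (6, 112) -> (5, 672) -> (4, 3360) -> (3, 13440) -> (2, 40320) -> (1, 80640) -> return 80640

Answer: 80640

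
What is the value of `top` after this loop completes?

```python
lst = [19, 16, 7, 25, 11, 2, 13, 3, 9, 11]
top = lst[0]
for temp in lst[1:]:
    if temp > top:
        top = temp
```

Maximum of [19, 16, 7, 25, 11, 2, 13, 3, 9, 11]
`top` takes the values: 19 → 25

Answer: 25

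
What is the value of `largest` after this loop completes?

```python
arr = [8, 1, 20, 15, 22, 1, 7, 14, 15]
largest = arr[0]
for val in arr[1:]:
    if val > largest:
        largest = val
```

Maximum of [8, 1, 20, 15, 22, 1, 7, 14, 15]
`largest` takes the values: 8 → 20 → 22

Answer: 22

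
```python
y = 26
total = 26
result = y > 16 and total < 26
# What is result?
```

Trace:
`y = 26` → y = 26
`total = 26` → total = 26
`result = y > 16 and total < 26` → result = False
So result = False

Answer: False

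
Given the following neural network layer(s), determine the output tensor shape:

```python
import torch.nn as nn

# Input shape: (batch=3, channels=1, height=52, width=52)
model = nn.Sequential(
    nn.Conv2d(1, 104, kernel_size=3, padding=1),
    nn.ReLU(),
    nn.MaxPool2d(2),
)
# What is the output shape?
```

Input: (3, 1, 52, 52) -> after Conv2d: (3, 104, 52, 52) -> after ReLU: (3, 104, 52, 52) -> Output: (3, 104, 26, 26)

Answer: (3, 104, 26, 26)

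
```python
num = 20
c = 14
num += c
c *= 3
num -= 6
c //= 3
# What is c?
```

Trace:
`num = 20` → num = 20
`c = 14` → c = 14
`num += c` → num = 34
`c *= 3` → c = 42
`num -= 6` → num = 28
`c //= 3` → c = 14
So c = 14

Answer: 14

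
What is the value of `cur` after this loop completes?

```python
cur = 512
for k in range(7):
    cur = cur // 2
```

Halve 7 times: 512 // 2^7 = 4
`cur` takes the values: 512 → 256 → 128 → 64 → 32 → 16 → 8 → 4

Answer: 4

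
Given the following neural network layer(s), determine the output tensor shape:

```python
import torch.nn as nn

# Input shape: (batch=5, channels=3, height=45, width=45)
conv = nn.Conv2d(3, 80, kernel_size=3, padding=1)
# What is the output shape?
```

Input: (5, 3, 45, 45) -> Output: (5, 80, 45, 45)

Answer: (5, 80, 45, 45)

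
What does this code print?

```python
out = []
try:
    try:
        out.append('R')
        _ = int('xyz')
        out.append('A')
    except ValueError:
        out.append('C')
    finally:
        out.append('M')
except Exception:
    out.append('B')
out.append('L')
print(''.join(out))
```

Execution trace: 'R' (inner try body) → 'C' (inner except ValueError) → 'M' (inner finally) → 'L' (after the try/except). Output: RCML

Answer: RCML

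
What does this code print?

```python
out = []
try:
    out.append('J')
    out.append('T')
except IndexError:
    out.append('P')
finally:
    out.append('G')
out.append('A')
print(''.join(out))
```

Execution trace: 'J' (try body) → 'T' (try body, no exception) → 'G' (finally) → 'A' (after the try/except). Output: JTGA

Answer: JTGA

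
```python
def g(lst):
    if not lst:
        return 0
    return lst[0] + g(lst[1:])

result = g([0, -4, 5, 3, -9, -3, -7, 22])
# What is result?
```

0 + (-4) + 5 + 3 + (-9) + (-3) + (-7) + 22 + 0 = 7

Answer: 7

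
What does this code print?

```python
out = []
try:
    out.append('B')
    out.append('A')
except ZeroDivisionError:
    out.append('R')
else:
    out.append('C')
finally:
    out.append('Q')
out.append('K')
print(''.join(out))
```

Execution trace: 'B' (try body) → 'A' (try body, no exception) → 'C' (else) → 'Q' (finally) → 'K' (after the try/except). Output: BACQK

Answer: BACQK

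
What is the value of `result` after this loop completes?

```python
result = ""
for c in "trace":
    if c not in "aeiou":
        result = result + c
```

Remove vowels from 'trace'
`result` takes the values: "" → "t" → "tr" → "trc"

Answer: "trc"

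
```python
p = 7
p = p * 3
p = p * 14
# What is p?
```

Trace:
`p = 7` → p = 7
`p = p * 3` → p = 21
`p = p * 14` → p = 294
So p = 294

Answer: 294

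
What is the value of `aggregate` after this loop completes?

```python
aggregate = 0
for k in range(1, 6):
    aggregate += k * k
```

Sum of squares 1² to 5² = 55
`aggregate` takes the values: 0 → 1 → 5 → 14 → 30 → 55

Answer: 55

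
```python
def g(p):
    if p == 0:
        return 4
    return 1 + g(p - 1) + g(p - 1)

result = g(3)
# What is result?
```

g(p) = 1 + 2·g(p-1), g(0)=4. Closed form: (4+1)·2^3 - 1 = 39.

Answer: 39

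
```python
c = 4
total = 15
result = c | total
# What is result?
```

Trace:
`c = 4` → c = 4
`total = 15` → total = 15
`result = c | total` → result = 15
So result = 15

Answer: 15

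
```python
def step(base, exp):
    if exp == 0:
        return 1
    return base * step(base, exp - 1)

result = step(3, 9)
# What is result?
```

step(3, 9) = 3 * 3 * 3 * 3 * 3 * 3 * 3 * 3 * 3 = 19683

Answer: 19683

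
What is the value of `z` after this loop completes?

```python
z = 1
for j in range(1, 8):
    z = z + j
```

Start at 1, add 1 through 7
`z` takes the values: 1 → 2 → 4 → 7 → 11 → 16 → 22 → 29

Answer: 29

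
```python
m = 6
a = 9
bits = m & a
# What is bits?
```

Trace:
`m = 6` → m = 6
`a = 9` → a = 9
`bits = m & a` → bits = 0
So bits = 0

Answer: 0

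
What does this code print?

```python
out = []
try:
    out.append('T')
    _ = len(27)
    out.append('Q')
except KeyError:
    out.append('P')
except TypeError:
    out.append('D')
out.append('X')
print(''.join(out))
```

Execution trace: 'T' (try body) → 'D' (except TypeError) → 'X' (after the try/except). Output: TDX

Answer: TDX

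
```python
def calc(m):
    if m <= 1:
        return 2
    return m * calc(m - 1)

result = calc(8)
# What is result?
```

calc(8) = 8 * 7 * 6 * 5 * 4 * 3 * 2 * 2 = 80640

Answer: 80640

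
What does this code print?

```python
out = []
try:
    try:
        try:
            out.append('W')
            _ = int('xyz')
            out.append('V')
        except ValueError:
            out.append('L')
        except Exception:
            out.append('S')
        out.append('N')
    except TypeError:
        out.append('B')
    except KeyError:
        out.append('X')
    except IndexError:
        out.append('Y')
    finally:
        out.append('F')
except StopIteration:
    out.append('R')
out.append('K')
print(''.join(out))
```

Execution trace: 'W' (inner try body) → 'L' (inner except ValueError) → 'N' (try body, no exception) → 'F' (finally) → 'K' (after the try/except). Output: WLNFK

Answer: WLNFK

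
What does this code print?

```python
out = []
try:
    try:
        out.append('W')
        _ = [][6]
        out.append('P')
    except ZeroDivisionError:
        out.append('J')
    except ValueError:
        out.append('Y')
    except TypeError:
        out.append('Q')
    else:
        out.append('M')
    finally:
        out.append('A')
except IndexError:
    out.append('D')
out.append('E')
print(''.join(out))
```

Execution trace: 'W' (try body) → 'A' (finally) → 'D' (outer except IndexError) → 'E' (after the try/except). Output: WADE

Answer: WADE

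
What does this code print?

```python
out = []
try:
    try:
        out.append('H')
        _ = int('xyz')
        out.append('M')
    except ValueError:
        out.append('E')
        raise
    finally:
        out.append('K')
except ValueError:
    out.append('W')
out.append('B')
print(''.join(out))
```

Execution trace: 'H' (inner try body) → 'E' (inner except ValueError) → 'K' (inner finally) → 'W' (outer except ValueError) → 'B' (after the try/except). Output: HEKWB

Answer: HEKWB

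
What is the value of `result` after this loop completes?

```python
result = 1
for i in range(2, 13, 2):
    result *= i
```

Product of even numbers 2 to 12
`result` takes the values: 1 → 2 → 8 → 48 → 384 → 3840 → 46080

Answer: 46080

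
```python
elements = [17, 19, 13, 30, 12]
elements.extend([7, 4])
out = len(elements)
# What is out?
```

Trace:
`elements = [17, 19, 13, 30, 12]` → elements = [17, 19, 13, 30, 12]
`elements.extend([7, 4])` → elements = [17, 19, 13, 30, 12, 7, 4]
`out = len(elements)` → out = 7
So out = 7

Answer: 7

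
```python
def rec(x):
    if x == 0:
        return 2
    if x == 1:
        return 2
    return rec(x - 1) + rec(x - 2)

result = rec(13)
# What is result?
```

Build up from base cases: rec(0)=2, rec(1)=2, rec(2)=4, rec(3)=6, rec(4)=10, rec(5)=16, rec(6)=26, ..., rec(13)=754

Answer: 754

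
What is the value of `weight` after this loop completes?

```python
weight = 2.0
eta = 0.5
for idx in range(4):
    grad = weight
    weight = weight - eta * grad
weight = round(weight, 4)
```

Gradient descent: w = 2.0 * (1 - 0.5)^4
`weight` takes the values: 2.0 → 1.0 → 0.5 → 0.25 → 0.125

Answer: 0.125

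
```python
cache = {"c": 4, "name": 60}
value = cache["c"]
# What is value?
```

Trace:
`cache = {"c": 4, "name": 60}` → cache = {'c': 4, 'name': 60}
`value = cache["c"]` → value = 4
So value = 4

Answer: 4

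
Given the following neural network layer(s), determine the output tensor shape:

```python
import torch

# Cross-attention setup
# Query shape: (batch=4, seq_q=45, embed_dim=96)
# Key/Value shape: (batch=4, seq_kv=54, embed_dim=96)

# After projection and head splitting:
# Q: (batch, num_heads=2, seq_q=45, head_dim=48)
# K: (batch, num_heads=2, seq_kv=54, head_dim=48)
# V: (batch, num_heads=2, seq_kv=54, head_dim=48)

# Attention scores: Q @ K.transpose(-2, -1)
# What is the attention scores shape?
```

Input: (4, 45, 96) -> Output: (4, 2, 45, 54)

Answer: (4, 2, 45, 54)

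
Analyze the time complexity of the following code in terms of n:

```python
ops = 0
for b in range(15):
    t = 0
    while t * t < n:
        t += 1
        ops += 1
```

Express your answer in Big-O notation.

Each loop level contributes: 1 × √n. Multiplying the contributions gives O(√n).

Answer: O(√n)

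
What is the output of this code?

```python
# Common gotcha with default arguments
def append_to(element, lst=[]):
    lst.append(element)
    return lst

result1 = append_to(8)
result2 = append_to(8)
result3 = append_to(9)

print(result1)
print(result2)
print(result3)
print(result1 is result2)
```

Key concept: mutable default argument gotcha.
Step by step:
`result1 = append_to(8)` → result1 = [8]
`result2 = append_to(8)` → result1 = [8, 8] (same object as result2); result2 = [8, 8] (same object as result1)
`result3 = append_to(9)` → result1 = [8, 8, 9] (same object as result2, result3); result2 = [8, 8, 9] (same object as result1, result3); result3 = [8, 8, 9] (same object as result1, result2)
`print(result1)` → prints [8, 8, 9]
`print(result2)` → prints [8, 8, 9]
`print(result3)` → prints [8, 8, 9]
`print(result1 is result2)` → prints True

Answer:
[8, 8, 9]
[8, 8, 9]
[8, 8, 9]
True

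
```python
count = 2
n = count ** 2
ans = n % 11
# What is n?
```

Trace:
`count = 2` → count = 2
`n = count ** 2` → n = 4
`ans = n % 11` → ans = 4
So n = 4

Answer: 4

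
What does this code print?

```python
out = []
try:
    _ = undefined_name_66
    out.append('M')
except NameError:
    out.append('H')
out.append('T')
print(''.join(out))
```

Execution trace: 'H' (except NameError) → 'T' (after the try/except). Output: HT

Answer: HT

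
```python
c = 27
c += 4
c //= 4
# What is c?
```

Trace:
`c = 27` → c = 27
`c += 4` → c = 31
`c //= 4` → c = 7
So c = 7

Answer: 7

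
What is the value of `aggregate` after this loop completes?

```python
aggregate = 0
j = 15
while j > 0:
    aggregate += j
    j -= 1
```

Sum 15 down to 1
`aggregate` takes the values: 0 → 15 → 29 → 42 → 54 → 65 → 75 → 84 → 92 → 99 → 105 → 110 → 114 → 117 → 119 → 120

Answer: 120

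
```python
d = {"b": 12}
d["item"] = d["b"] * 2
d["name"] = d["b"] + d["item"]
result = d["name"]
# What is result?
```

Trace:
`d = {"b": 12}` → d = {'b': 12}
`d["item"] = d["b"] * 2` → d = {'b': 12, 'item': 24}
`d["name"] = d["b"] + d["item"]` → d = {'b': 12, 'item': 24, 'name': 36}
`result = d["name"]` → result = 36
So result = 36

Answer: 36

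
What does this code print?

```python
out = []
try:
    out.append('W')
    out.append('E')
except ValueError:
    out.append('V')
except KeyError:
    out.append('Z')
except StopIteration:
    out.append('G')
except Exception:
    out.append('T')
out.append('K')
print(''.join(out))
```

Execution trace: 'W' (try body) → 'E' (try body, no exception) → 'K' (after the try/except). Output: WEK

Answer: WEK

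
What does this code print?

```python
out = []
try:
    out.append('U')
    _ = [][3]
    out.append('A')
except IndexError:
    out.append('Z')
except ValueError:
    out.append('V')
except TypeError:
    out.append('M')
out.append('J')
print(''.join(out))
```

Execution trace: 'U' (try body) → 'Z' (except IndexError) → 'J' (after the try/except). Output: UZJ

Answer: UZJ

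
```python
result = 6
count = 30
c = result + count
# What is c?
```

Trace:
`result = 6` → result = 6
`count = 30` → count = 30
`c = result + count` → c = 36
So c = 36

Answer: 36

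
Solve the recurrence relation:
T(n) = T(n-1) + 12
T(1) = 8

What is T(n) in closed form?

Unrolling: T(n) = T(1) + 12·(n-1) = 8 + 12(n-1) = 12n - 4.

Answer: T(n) = 12n - 4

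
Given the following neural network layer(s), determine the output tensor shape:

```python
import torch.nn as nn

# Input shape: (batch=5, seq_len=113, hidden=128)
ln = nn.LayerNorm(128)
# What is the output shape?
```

Input: (5, 113, 128) -> Output: (5, 113, 128)

Answer: (5, 113, 128)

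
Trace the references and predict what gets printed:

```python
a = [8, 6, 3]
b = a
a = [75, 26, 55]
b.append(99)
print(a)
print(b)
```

Key concept: rebinding vs mutation: a is rebound to a new list, b still points at the original.
Step by step:
`a = [8, 6, 3]` → a = [8, 6, 3]
`b = a` → b = [8, 6, 3] (same object as a)
`a = [75, 26, 55]` → a = [75, 26, 55]
`b.append(99)` → b = [8, 6, 3, 99]
`print(a)` → prints [75, 26, 55]
`print(b)` → prints [8, 6, 3, 99]

Answer:
[75, 26, 55]
[8, 6, 3, 99]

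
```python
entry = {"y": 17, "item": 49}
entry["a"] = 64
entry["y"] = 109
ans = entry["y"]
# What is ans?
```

Trace:
`entry = {"y": 17, "item": 49}` → entry = {'y': 17, 'item': 49}
`entry["a"] = 64` → entry = {'y': 17, 'item': 49, 'a': 64}
`entry["y"] = 109` → entry = {'y': 109, 'item': 49, 'a': 64}
`ans = entry["y"]` → ans = 109
So ans = 109

Answer: 109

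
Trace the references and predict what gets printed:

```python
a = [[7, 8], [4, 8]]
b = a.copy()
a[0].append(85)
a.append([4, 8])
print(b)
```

Key concept: shallow copy with nested lists.
Step by step:
`a = [[7, 8], [4, 8]]` → a = [[7, 8], [4, 8]]
`b = a.copy()` → b = [[7, 8], [4, 8]]
`a[0].append(85)` → a = [[7, 8, 85], [4, 8]]; b = [[7, 8, 85], [4, 8]]
`a.append([4, 8])` → a = [[7, 8, 85], [4, 8], [4, 8]]
`print(b)` → prints [[7, 8, 85], [4, 8]]

Answer: [[7, 8, 85], [4, 8]]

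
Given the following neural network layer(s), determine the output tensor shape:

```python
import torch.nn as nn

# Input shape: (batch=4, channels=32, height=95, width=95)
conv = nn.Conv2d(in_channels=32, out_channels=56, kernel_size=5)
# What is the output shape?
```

Input: (4, 32, 95, 95) -> Output: (4, 56, 91, 91)

Answer: (4, 56, 91, 91)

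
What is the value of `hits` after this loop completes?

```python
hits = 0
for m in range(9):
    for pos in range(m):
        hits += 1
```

Triangle number: 0+1+2+...+8
`hits` takes the values: 0 → 1 → 2 → 3 → 4 → 5 → 6 → 7 → 8 → 9 → 10 → 11 → 12 → 13 → 14 → 15 → 16 → 17 → 18 → 19 → 20 → 21 → 22 → 23 → 24 → 25 → 26 → 27 → 28 → 29 → 30 → 31 → 32 → 33 → 34 → 35 → 36

Answer: 36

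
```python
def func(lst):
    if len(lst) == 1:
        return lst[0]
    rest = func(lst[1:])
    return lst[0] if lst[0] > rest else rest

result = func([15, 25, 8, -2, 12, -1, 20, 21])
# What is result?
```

Recursive max over [15, 25, 8, -2, 12, -1, 20, 21] = 25

Answer: 25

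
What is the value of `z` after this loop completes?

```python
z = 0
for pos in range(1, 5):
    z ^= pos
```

XOR of 1 to 4
`z` takes the values: 0 → 1 → 3 → 0 → 4

Answer: 4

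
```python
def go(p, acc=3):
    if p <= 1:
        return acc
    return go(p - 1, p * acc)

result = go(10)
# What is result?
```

Accumulator trace (n, acc): (10, 3) -> (9, 30) -> (8, 270) -> (7, 2160) -> (6, 15120) -> (5, 90720) -> (4, 453600) -> (3, 1814400) -> (2, 5443200) -> (1, 10886400) -> return 10886400

Answer: 10886400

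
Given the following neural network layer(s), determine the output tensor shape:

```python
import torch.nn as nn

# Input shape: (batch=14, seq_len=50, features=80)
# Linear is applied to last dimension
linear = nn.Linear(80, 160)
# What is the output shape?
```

Input: (14, 50, 80) -> Output: (14, 50, 160)

Answer: (14, 50, 160)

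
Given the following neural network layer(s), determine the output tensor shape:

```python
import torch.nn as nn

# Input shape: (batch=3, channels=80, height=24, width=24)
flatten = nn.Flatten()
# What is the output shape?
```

Input: (3, 80, 24, 24) -> Output: (3, 46080)

Answer: (3, 46080)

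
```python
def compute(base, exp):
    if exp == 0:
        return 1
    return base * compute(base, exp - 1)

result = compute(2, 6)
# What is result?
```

compute(2, 6) = 2 * 2 * 2 * 2 * 2 * 2 = 64

Answer: 64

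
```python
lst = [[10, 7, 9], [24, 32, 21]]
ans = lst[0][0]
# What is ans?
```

Trace:
`lst = [[10, 7, 9], [24, 32, 21]]` → lst = [[10, 7, 9], [24, 32, 21]]
`ans = lst[0][0]` → ans = 10
So ans = 10

Answer: 10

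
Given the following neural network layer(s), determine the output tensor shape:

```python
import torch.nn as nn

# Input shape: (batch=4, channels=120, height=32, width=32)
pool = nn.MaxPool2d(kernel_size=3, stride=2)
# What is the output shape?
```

Input: (4, 120, 32, 32) -> Output: (4, 120, 15, 15)

Answer: (4, 120, 15, 15)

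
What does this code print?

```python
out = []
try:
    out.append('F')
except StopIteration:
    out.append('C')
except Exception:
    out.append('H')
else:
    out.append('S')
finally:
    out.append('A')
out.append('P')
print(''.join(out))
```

Execution trace: 'F' (try body, no exception) → 'S' (else) → 'A' (finally) → 'P' (after the try/except). Output: FSAP

Answer: FSAP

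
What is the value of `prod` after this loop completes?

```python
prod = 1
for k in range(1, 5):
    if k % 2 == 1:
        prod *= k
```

Product of odd numbers 1 to 4
`prod` takes the values: 1 → 3

Answer: 3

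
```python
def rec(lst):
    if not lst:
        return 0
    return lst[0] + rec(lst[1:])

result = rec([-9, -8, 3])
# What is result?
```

(-9) + (-8) + 3 + 0 = -14

Answer: -14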